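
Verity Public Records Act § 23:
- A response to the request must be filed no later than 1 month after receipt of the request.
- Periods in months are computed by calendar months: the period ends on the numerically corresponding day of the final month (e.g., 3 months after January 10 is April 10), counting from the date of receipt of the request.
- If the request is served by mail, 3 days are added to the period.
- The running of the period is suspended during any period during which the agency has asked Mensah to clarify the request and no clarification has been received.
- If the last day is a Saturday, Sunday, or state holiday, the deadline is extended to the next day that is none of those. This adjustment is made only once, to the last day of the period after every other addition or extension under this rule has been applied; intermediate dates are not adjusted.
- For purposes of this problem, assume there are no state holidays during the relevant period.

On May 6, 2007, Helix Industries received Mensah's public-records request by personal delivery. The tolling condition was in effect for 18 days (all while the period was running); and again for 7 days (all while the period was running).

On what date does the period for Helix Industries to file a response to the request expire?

July 2, 2007

1 month after May 6, 2007 is June 6, 2007.
Service was not by mail, so no mail extension applies.
Tolling adds 18 days: June 6, 2007 + 18 days = June 24, 2007.
Tolling adds 7 days: June 24, 2007 + 7 days = July 1, 2007.
July 1, 2007 is Sunday. The next qualifying day is July 2, 2007.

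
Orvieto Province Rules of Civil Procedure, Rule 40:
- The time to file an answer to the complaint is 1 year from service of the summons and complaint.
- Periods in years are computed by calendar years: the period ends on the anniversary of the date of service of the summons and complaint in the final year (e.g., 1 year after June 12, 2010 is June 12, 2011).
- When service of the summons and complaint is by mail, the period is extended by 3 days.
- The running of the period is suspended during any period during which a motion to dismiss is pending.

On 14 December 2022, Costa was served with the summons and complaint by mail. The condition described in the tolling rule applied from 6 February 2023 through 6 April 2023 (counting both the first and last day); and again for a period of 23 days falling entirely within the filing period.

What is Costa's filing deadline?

March 9, 2024

1 year after 14 December 2022 is December 14, 2023.
Service was by mail, adding 3 days: December 14, 2023 + 3 days = December 17, 2023.
From February 6, 2023 through April 6, 2023 inclusive is 60 days; tolling adds 60 days: December 17, 2023 + 60 days = February 15, 2024.
Tolling adds 23 days: February 15, 2024 + 23 days = March 9, 2024.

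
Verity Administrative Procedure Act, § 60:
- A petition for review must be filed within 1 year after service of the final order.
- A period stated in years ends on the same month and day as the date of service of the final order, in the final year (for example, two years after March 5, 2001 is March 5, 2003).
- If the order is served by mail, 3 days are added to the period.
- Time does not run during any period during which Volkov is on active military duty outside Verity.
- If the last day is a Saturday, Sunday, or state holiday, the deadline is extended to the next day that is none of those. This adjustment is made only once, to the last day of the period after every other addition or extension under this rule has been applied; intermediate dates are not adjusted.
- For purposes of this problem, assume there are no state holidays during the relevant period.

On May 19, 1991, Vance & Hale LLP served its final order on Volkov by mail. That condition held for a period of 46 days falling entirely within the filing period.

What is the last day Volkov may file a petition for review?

July 7, 1992

1 year after May 19, 1991 is May 19, 1992.
Service was by mail, adding 3 days: May 19, 1992 + 3 days = May 22, 1992.
Tolling adds 46 days: May 22, 1992 + 46 days = July 7, 1992.
July 7, 1992 is a Tuesday and not a state holiday, so no extension applies.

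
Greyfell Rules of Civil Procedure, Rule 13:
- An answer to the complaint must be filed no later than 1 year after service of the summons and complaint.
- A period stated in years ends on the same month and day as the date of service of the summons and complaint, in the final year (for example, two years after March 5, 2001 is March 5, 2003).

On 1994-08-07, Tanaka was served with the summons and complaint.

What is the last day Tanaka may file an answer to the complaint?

August 7, 1995

1 year after 1994-08-07 is August 7, 1995.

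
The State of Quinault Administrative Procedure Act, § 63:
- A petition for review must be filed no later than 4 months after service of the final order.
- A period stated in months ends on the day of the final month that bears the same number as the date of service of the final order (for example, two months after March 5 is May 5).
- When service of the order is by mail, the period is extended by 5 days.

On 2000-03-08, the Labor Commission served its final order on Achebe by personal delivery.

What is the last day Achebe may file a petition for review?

July 8, 2000

4 months after 2000-03-08 is July 8, 2000.
Service was not by mail, so no mail extension applies.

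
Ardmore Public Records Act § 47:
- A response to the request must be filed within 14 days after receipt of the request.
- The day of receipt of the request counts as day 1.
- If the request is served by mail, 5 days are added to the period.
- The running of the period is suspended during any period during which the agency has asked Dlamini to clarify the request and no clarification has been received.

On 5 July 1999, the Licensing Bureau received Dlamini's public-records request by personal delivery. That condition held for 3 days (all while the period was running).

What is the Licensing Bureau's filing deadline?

Counting 5 July 1999 as day 1, day 14 is July 18, 1999.
Service was not by mail, so no mail extension applies.
Tolling adds 3 days: July 18, 1999 + 3 days = July 21, 1999.

July 21, 1999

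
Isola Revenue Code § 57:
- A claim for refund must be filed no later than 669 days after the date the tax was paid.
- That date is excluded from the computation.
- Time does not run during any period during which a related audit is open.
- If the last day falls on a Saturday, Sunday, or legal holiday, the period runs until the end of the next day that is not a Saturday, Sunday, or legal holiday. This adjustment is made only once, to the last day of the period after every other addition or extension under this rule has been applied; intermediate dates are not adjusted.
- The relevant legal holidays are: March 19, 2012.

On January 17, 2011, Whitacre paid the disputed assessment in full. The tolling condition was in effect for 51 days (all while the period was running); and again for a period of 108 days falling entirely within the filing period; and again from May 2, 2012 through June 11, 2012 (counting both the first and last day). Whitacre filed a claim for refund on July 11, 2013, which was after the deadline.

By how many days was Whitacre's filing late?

37 days

669 days after January 17, 2011 is November 16, 2012.
Tolling adds 51 days: November 16, 2012 + 51 days = January 6, 2013.
Tolling adds 108 days: January 6, 2013 + 108 days = April 24, 2013.
From May 2, 2012 through June 11, 2012 inclusive is 41 days; tolling adds 41 days: April 24, 2013 + 41 days = June 4, 2013.
June 4, 2013 is a Tuesday and not a legal holiday, so no extension applies.
The deadline is June 4, 2013; from June 4, 2013 to July 11, 2013 is 37 days.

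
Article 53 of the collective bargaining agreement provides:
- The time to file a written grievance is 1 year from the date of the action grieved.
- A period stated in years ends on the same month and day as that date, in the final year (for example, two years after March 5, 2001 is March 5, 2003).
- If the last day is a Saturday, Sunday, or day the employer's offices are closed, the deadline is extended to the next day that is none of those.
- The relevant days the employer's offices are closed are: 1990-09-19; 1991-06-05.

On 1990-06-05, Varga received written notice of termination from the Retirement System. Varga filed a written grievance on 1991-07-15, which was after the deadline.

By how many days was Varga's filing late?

1 year after 1990-06-05 is June 5, 1991.
June 5, 1991 is a listed holiday. The next qualifying day is June 6, 1991.
The deadline is June 6, 1991; from June 6, 1991 to July 15, 1991 is 39 days.

39 days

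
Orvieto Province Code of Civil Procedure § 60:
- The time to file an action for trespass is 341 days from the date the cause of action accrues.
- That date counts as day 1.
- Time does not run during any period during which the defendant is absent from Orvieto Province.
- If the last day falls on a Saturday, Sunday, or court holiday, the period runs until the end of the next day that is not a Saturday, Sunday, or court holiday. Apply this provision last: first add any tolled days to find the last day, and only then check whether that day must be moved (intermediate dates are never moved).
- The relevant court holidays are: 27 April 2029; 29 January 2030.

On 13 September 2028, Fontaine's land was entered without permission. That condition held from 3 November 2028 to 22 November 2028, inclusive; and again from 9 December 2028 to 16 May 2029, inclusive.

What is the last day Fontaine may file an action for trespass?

February 14, 2030

Counting 13 September 2028 as day 1, day 341 is August 19, 2029.
From November 3, 2028 through November 22, 2028 inclusive is 20 days; tolling adds 20 days: August 19, 2029 + 20 days = September 8, 2029.
From December 9, 2028 through May 16, 2029 inclusive is 159 days; tolling adds 159 days: September 8, 2029 + 159 days = February 14, 2030.
February 14, 2030 is a Thursday and not a court holiday, so no extension applies.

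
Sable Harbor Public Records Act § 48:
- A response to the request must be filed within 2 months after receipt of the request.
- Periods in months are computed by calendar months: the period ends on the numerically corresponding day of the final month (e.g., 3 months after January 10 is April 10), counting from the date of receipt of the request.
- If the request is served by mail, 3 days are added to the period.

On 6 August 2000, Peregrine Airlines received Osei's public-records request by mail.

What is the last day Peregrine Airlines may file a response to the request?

2 months after 6 August 2000 is October 6, 2000.
Service was by mail, adding 3 days: October 6, 2000 + 3 days = October 9, 2000.

October 9, 2000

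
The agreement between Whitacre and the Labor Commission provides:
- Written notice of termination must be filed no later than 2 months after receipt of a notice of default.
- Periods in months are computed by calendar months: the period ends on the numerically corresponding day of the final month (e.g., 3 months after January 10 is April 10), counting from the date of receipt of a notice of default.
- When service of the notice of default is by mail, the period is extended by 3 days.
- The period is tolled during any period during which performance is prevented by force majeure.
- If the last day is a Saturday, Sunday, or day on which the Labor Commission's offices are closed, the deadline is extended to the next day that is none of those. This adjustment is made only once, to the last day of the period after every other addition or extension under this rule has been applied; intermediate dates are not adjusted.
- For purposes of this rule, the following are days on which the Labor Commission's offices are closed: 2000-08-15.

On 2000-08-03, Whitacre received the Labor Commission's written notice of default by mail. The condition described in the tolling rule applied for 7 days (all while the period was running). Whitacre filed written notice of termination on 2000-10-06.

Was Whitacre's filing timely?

2 months after 2000-08-03 is October 3, 2000.
Service was by mail, adding 3 days: October 3, 2000 + 3 days = October 6, 2000.
Tolling adds 7 days: October 6, 2000 + 7 days = October 13, 2000.
October 13, 2000 is a Friday and not a day on which the Labor Commission's offices are closed, so no extension applies.
The deadline is October 13, 2000; the filing on October 6, 2000 is on or before that date.

Yes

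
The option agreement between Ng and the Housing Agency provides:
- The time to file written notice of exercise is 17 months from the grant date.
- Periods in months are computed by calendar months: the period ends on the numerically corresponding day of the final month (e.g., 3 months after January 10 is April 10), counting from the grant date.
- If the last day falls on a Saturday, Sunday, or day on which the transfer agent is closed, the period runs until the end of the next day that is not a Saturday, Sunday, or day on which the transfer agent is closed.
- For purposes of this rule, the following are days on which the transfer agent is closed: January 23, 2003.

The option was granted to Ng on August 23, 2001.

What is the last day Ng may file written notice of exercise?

January 24, 2003

17 months after August 23, 2001 is January 23, 2003.
January 23, 2003 is a listed holiday. The next qualifying day is January 24, 2003.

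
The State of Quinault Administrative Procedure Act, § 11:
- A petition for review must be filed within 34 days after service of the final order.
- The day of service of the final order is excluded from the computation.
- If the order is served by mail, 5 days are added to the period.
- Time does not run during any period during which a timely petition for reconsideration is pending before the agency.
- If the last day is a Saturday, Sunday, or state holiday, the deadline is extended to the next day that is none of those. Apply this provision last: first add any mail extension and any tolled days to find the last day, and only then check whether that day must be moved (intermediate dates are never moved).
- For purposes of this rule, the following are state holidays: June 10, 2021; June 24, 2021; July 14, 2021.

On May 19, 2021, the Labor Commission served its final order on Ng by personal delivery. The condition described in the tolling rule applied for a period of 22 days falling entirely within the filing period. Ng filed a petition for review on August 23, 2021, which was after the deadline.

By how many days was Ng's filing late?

34 days after May 19, 2021 is June 22, 2021.
Service was not by mail, so no mail extension applies.
Tolling adds 22 days: June 22, 2021 + 22 days = July 14, 2021.
July 14, 2021 is a listed holiday. The next qualifying day is July 15, 2021.
The deadline is July 15, 2021; from July 15, 2021 to August 23, 2021 is 39 days.

39 days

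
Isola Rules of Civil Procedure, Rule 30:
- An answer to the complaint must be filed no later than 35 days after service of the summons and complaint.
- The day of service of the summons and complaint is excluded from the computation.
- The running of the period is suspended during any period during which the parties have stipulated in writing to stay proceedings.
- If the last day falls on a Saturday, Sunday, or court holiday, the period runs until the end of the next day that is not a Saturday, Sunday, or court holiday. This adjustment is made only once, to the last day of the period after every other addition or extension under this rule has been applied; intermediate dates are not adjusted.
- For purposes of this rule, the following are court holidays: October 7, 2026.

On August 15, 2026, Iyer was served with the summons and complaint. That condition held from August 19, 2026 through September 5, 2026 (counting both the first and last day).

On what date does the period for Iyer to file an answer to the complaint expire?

35 days after August 15, 2026 is September 19, 2026.
From August 19, 2026 through September 5, 2026 inclusive is 18 days; tolling adds 18 days: September 19, 2026 + 18 days = October 7, 2026.
October 7, 2026 is a listed holiday. The next qualifying day is October 8, 2026.

October 8, 2026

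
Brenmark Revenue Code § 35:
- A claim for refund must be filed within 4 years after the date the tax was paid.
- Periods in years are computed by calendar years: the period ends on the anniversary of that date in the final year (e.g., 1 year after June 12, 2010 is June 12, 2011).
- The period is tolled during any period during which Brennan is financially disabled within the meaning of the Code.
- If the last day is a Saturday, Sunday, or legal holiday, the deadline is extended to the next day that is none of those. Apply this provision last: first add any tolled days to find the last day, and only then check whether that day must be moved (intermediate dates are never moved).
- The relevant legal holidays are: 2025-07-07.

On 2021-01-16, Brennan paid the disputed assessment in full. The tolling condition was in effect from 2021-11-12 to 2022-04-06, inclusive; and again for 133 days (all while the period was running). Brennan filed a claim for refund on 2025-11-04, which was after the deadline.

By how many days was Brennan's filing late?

4 years after 2021-01-16 is January 16, 2025.
From November 12, 2021 through April 6, 2022 inclusive is 146 days; tolling adds 146 days: January 16, 2025 + 146 days = June 11, 2025.
Tolling adds 133 days: June 11, 2025 + 133 days = October 22, 2025.
October 22, 2025 is a Wednesday and not a legal holiday, so no extension applies.
The deadline is October 22, 2025; from October 22, 2025 to November 4, 2025 is 13 days.

13 days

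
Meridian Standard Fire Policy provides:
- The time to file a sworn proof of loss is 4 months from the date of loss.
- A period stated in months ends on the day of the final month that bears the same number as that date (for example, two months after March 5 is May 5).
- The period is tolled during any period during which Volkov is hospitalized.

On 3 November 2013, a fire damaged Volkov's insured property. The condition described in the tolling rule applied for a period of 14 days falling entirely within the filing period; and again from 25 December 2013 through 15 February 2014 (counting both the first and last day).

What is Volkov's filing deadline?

May 9, 2014

4 months after 3 November 2013 is March 3, 2014.
Tolling adds 14 days: March 3, 2014 + 14 days = March 17, 2014.
From December 25, 2013 through February 15, 2014 inclusive is 53 days; tolling adds 53 days: March 17, 2014 + 53 days = May 9, 2014.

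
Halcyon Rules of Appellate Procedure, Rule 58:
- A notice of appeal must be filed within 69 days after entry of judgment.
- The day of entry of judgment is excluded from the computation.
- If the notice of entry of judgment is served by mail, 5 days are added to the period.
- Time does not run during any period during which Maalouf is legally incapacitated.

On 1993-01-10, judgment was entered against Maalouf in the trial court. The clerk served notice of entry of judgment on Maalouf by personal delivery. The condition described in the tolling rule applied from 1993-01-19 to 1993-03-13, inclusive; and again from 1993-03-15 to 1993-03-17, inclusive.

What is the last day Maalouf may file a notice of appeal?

69 days after 1993-01-10 is March 20, 1993.
Service was not by mail, so no mail extension applies.
From January 19, 1993 through March 13, 1993 inclusive is 54 days; tolling adds 54 days: March 20, 1993 + 54 days = May 13, 1993.
From March 15, 1993 through March 17, 1993 inclusive is 3 days; tolling adds 3 days: May 13, 1993 + 3 days = May 16, 1993.

May 16, 1993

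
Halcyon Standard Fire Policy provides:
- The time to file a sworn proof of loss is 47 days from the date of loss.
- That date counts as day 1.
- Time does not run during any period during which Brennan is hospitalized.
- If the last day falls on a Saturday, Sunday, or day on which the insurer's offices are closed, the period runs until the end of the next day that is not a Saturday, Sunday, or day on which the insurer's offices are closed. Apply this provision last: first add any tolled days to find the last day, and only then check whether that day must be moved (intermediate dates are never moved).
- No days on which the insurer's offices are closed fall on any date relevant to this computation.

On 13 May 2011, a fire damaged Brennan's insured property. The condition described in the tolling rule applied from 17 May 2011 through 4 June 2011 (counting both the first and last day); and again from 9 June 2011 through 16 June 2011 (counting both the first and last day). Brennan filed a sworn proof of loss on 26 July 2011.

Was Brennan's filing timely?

No

Counting 13 May 2011 as day 1, day 47 is June 28, 2011.
From May 17, 2011 through June 4, 2011 inclusive is 19 days; tolling adds 19 days: June 28, 2011 + 19 days = July 17, 2011.
From June 9, 2011 through June 16, 2011 inclusive is 8 days; tolling adds 8 days: July 17, 2011 + 8 days = July 25, 2011.
July 25, 2011 is a Monday and not a day on which the insurer's offices are closed, so no extension applies.
The deadline is July 25, 2011; the filing on July 26, 2011 is after that date.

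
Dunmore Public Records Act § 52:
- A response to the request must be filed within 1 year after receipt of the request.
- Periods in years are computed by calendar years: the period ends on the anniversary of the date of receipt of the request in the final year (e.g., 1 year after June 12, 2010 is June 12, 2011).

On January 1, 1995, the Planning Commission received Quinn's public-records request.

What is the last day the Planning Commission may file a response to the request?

January 1, 1996

1 year after January 1, 1995 is January 1, 1996.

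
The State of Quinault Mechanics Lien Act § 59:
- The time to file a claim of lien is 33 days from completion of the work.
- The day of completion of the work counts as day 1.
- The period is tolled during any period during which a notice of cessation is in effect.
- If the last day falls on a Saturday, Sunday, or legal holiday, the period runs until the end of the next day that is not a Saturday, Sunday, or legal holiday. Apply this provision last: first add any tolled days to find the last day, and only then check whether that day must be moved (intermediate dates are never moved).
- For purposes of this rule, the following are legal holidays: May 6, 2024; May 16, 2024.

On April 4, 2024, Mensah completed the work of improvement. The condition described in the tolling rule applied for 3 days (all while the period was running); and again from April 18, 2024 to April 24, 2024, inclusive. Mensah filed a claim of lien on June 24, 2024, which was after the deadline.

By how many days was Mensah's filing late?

Counting April 4, 2024 as day 1, day 33 is May 6, 2024.
Tolling adds 3 days: May 6, 2024 + 3 days = May 9, 2024.
From April 18, 2024 through April 24, 2024 inclusive is 7 days; tolling adds 7 days: May 9, 2024 + 7 days = May 16, 2024.
May 16, 2024 is a listed holiday. The next qualifying day is May 17, 2024.
The deadline is May 17, 2024; from May 17, 2024 to June 24, 2024 is 38 days.

38 days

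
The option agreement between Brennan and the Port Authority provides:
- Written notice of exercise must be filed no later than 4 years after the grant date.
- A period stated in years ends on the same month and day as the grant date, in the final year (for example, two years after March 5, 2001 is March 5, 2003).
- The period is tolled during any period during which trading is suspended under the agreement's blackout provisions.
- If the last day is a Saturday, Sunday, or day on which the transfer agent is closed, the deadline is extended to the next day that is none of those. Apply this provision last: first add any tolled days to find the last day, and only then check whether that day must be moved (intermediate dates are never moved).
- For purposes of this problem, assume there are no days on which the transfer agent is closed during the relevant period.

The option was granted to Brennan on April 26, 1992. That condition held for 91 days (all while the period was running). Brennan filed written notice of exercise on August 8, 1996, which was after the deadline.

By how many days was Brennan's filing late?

4 years after April 26, 1992 is April 26, 1996.
Tolling adds 91 days: April 26, 1996 + 91 days = July 26, 1996.
July 26, 1996 is a Friday and not a day on which the transfer agent is closed, so no extension applies.
The deadline is July 26, 1996; from July 26, 1996 to August 8, 1996 is 13 days.

13 days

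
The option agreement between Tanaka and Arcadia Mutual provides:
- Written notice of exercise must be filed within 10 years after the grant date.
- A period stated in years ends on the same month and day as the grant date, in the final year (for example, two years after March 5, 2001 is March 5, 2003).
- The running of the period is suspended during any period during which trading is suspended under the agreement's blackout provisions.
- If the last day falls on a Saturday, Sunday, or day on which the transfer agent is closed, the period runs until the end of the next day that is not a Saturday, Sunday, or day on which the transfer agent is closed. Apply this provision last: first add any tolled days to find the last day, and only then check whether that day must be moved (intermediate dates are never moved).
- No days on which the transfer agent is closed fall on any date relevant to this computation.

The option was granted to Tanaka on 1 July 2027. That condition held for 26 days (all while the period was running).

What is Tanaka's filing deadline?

10 years after 1 July 2027 is July 1, 2037.
Tolling adds 26 days: July 1, 2037 + 26 days = July 27, 2037.
July 27, 2037 is a Monday and not a day on which the transfer agent is closed, so no extension applies.

July 27, 2037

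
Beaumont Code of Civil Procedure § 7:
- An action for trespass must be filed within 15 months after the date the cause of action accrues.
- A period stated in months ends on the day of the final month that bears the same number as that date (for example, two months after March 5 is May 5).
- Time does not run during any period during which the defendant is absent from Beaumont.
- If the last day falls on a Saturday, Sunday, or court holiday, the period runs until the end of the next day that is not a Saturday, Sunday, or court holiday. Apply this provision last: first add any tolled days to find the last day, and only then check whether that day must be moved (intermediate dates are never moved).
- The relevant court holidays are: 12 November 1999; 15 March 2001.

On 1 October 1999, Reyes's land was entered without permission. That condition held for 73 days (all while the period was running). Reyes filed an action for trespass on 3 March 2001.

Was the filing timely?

15 months after 1 October 1999 is January 1, 2001.
Tolling adds 73 days: January 1, 2001 + 73 days = March 15, 2001.
March 15, 2001 is a listed holiday. The next qualifying day is March 16, 2001.
The deadline is March 16, 2001; the filing on March 3, 2001 is on or before that date.

Yes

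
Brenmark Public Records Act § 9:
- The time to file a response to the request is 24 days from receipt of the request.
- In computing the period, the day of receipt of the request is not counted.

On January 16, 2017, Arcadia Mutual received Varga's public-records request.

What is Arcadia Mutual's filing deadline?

February 9, 2017

24 days after January 16, 2017 is February 9, 2017.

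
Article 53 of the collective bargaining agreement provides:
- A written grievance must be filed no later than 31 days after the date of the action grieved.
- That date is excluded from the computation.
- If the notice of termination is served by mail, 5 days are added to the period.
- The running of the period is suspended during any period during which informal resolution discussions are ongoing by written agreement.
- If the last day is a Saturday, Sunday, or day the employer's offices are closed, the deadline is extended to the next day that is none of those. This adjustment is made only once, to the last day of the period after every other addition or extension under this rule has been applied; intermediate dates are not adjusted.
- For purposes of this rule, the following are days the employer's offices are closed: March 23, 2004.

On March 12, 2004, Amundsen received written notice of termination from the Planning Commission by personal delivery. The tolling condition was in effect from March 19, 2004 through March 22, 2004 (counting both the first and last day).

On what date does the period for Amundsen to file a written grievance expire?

31 days after March 12, 2004 is April 12, 2004.
Service was not by mail, so no mail extension applies.
From March 19, 2004 through March 22, 2004 inclusive is 4 days; tolling adds 4 days: April 12, 2004 + 4 days = April 16, 2004.
April 16, 2004 is a Friday and not a day the employer's offices are closed, so no extension applies.

April 16, 2004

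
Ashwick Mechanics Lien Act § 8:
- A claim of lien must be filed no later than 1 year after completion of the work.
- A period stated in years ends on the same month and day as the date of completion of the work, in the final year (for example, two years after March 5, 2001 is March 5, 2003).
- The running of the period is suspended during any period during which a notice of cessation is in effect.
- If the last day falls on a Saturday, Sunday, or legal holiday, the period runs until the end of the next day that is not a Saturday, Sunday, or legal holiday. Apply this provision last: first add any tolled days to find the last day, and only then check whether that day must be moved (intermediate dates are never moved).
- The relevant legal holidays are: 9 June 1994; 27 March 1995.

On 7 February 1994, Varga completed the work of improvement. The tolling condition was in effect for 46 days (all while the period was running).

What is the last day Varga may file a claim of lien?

1 year after 7 February 1994 is February 7, 1995.
Tolling adds 46 days: February 7, 1995 + 46 days = March 25, 1995.
March 25, 1995 is Saturday; March 26, 1995 is Sunday; March 27, 1995 is a listed holiday. The next qualifying day is March 28, 1995.

March 28, 1995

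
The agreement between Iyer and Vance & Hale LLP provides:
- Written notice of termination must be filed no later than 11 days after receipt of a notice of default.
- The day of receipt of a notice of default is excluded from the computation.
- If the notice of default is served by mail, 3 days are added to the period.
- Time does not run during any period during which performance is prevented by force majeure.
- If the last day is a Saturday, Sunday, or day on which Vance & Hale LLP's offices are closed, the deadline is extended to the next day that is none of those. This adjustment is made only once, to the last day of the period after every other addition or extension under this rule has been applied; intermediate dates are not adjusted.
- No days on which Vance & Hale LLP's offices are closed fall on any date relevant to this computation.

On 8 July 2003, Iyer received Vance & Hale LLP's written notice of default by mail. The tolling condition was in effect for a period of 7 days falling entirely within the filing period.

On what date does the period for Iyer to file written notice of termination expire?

11 days after 8 July 2003 is July 19, 2003.
Service was by mail, adding 3 days: July 19, 2003 + 3 days = July 22, 2003.
Tolling adds 7 days: July 22, 2003 + 7 days = July 29, 2003.
July 29, 2003 is a Tuesday and not a day on which Vance & Hale LLP's offices are closed, so no extension applies.

July 29, 2003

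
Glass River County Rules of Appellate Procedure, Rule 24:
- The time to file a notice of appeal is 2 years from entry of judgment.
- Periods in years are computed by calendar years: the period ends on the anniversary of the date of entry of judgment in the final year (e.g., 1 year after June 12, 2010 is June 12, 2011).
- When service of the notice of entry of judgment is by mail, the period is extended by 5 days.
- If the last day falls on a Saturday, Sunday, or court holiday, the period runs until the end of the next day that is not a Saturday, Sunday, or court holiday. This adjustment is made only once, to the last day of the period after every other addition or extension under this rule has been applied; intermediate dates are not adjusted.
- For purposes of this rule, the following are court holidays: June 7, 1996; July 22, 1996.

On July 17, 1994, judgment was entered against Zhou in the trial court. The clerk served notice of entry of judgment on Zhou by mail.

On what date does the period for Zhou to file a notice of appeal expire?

July 23, 1996

2 years after July 17, 1994 is July 17, 1996.
Service was by mail, adding 5 days: July 17, 1996 + 5 days = July 22, 1996.
July 22, 1996 is a listed holiday. The next qualifying day is July 23, 1996.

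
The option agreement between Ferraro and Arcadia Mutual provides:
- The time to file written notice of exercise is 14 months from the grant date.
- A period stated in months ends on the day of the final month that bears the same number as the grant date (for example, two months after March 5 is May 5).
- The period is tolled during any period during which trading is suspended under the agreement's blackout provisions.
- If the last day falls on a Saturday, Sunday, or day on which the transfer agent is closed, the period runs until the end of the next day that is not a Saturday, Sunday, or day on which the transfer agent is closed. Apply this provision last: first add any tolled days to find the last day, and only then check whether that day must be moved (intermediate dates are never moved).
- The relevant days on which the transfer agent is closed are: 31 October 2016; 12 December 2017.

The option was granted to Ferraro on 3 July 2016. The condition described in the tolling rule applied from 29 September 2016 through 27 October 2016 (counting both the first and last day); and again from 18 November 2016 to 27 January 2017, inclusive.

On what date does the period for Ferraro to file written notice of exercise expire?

December 13, 2017

14 months after 3 July 2016 is September 3, 2017.
From September 29, 2016 through October 27, 2016 inclusive is 29 days; tolling adds 29 days: September 3, 2017 + 29 days = October 2, 2017.
From November 18, 2016 through January 27, 2017 inclusive is 71 days; tolling adds 71 days: October 2, 2017 + 71 days = December 12, 2017.
December 12, 2017 is a listed holiday. The next qualifying day is December 13, 2017.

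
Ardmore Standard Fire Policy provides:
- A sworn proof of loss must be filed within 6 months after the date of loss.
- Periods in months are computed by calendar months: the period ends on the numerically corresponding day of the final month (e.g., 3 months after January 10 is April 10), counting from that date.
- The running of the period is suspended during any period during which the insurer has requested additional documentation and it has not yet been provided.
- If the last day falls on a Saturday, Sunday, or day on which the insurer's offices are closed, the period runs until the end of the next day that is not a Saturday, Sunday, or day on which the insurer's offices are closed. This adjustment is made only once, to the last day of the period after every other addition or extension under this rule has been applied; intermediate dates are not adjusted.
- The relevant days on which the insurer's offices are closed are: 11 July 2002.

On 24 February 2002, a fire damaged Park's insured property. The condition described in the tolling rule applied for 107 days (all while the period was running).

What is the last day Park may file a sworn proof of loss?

6 months after 24 February 2002 is August 24, 2002.
Tolling adds 107 days: August 24, 2002 + 107 days = December 9, 2002.
December 9, 2002 is a Monday and not a day on which the insurer's offices are closed, so no extension applies.

December 9, 2002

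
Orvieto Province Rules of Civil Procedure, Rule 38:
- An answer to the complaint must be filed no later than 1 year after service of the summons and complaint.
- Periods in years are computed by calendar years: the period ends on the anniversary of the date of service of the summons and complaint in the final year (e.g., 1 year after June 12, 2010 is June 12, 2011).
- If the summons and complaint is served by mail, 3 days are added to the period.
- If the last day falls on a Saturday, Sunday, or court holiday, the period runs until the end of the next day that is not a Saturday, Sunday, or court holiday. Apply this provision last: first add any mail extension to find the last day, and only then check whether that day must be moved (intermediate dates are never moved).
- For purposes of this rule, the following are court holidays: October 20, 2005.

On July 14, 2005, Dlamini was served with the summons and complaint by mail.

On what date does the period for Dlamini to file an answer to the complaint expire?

July 17, 2006

1 year after July 14, 2005 is July 14, 2006.
Service was by mail, adding 3 days: July 14, 2006 + 3 days = July 17, 2006.
July 17, 2006 is a Monday and not a court holiday, so no extension applies.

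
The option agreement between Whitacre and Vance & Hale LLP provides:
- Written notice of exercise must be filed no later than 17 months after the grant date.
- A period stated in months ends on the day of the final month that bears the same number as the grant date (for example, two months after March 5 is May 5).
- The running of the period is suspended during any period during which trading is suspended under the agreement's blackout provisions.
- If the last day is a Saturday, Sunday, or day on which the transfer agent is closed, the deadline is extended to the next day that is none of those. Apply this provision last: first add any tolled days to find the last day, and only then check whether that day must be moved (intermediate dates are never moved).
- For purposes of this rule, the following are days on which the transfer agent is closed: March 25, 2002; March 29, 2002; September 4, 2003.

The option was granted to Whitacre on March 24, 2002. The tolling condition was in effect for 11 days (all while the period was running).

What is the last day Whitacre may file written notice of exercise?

September 5, 2003

17 months after March 24, 2002 is August 24, 2003.
Tolling adds 11 days: August 24, 2003 + 11 days = September 4, 2003.
September 4, 2003 is a listed holiday. The next qualifying day is September 5, 2003.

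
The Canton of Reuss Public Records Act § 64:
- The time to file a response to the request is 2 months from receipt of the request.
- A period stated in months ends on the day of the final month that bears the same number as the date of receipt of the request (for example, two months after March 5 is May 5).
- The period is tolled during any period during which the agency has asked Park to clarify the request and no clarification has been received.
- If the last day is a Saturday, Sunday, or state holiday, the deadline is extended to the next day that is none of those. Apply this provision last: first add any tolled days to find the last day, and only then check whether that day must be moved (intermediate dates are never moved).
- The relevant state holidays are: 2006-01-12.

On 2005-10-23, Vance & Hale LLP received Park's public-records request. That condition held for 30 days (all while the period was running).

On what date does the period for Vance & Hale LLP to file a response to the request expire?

2 months after 2005-10-23 is December 23, 2005.
Tolling adds 30 days: December 23, 2005 + 30 days = January 22, 2006.
January 22, 2006 is Sunday. The next qualifying day is January 23, 2006.

January 23, 2006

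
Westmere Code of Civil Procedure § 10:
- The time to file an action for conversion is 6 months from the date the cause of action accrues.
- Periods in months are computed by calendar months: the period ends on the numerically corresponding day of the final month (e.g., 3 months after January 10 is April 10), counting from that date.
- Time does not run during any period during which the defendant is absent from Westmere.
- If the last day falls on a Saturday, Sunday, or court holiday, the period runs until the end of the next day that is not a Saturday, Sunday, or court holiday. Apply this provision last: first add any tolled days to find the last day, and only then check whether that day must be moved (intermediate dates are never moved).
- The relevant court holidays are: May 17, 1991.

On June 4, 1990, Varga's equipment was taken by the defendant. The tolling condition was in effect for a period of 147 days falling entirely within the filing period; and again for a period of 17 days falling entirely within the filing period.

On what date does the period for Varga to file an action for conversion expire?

6 months after June 4, 1990 is December 4, 1990.
Tolling adds 147 days: December 4, 1990 + 147 days = April 30, 1991.
Tolling adds 17 days: April 30, 1991 + 17 days = May 17, 1991.
May 17, 1991 is a listed holiday; May 18, 1991 is Saturday; May 19, 1991 is Sunday. The next qualifying day is May 20, 1991.

May 20, 1991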